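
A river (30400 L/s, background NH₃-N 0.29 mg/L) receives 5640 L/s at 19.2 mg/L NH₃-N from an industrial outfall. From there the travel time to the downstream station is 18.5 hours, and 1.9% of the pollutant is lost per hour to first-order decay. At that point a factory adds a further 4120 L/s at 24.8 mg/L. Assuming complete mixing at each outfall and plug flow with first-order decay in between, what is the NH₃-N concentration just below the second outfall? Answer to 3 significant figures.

Flow-weighted average: C = (30400·0.2900 + 5640·19.20) / 36040 = 117100/36040 = 3.249 mg/L; combined flow 36040 L/s.
1.9%/h lost → k = −ln(1 − 0.019) = 0.01918 h⁻¹.
First-order decay: C = 3.249·exp(−k·t) = 3.249·0.7013 = 2.279 mg/L.
At the second outfall, C = (36040·2.279 + 4120·24.80) / (36040 + 4120) = 4.589 mg/L.

4.59 mg/L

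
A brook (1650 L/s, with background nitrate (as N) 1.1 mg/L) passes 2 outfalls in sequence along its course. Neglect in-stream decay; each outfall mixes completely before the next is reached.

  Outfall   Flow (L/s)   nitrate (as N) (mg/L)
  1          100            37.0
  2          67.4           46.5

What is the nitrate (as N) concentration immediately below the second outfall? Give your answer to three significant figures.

4.76 mg/L

Outfall 1: combined Q = 1750 L/s; C = (1650·1.100 + 100.0·37.00)/1750 = 3.151 mg/L.
Outfall 2: combined Q = 1817 L/s; C = (1750·3.151 + 67.40·46.50)/1817 = 4.759 mg/L.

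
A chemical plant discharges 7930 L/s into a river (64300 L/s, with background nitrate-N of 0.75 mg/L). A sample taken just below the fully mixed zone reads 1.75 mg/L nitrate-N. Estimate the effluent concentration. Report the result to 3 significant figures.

Mass balance: 64300·0.7500 + 7930·Cₑ = 72230·1.750
→ Cₑ = (72230·1.750 − 64300·0.7500) / 7930 = 9.858 mg/L.

9.86 mg/L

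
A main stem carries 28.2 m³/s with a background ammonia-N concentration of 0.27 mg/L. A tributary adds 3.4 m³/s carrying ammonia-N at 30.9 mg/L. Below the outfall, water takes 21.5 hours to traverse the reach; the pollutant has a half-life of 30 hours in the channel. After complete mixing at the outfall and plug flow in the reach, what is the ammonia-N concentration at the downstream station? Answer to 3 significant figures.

2.17 mg/L

Mass balance: C = (28.20·0.2700 + 3.400·30.90) / 31.60 = 112.7/31.60 = 3.566 mg/L.
Half-life 30 h → k = ln 2 / 30 = 0.02310 h⁻¹ = 0.5545 d⁻¹.
Applying C = C₀e^(−kt): 3.566 × 0.6085 = 2.170 mg/L.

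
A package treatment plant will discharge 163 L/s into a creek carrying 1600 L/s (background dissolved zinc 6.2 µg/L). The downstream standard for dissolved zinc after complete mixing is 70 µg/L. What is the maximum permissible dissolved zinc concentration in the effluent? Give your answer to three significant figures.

696 µg/L

At the limit, (Qr·Cr + Qe·Cₑ)/(Qr + Qe) = 70:
Cₑ = (1763·70 − 1600·6.200) / 163.0 = 696.3 µg/L.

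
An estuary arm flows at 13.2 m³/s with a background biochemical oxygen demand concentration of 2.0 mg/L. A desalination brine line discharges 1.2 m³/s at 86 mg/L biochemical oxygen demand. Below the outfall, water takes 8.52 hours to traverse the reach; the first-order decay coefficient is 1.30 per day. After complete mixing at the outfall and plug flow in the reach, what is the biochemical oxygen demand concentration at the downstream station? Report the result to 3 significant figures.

Mass balance: C = (13.20·2.000 + 1.200·86.00) / 14.40 = 129.6/14.40 = 9.000 mg/L.
After decay, C = 9.000 × e^(−kt) = 9.000 × 0.6303 = 5.673 mg/L.

5.67 mg/L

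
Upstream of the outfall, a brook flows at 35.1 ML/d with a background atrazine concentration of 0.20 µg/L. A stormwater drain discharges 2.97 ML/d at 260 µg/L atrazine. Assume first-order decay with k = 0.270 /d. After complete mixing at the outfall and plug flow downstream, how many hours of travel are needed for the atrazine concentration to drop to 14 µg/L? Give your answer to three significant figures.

Flow-weighted average: C = (35.10·0.2000 + 2.970·260.0) / 38.07 = 779.2/38.07 = 20.47 µg/L.
20.47·exp(−k·t) = 14 → t = ln(20.47/14)/k = 121500 s = 33.76 h.

33.8 h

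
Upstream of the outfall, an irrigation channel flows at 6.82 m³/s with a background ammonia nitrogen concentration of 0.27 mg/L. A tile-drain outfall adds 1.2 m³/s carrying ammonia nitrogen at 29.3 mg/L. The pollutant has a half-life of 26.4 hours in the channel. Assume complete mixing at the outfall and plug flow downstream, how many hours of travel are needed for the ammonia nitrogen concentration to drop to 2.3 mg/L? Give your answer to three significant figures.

Flow-weighted average: C = (6.820·0.2700 + 1.200·29.30) / 8.020 = 37.00/8.020 = 4.614 mg/L.
Half-life 26.4 h → k = ln 2 / 26.4 = 0.02626 h⁻¹ = 0.6301 d⁻¹.
4.614·exp(−k·t) = 2.3 → t = ln(4.614/2.3)/k = 95450 s = 26.51 h.

26.5 h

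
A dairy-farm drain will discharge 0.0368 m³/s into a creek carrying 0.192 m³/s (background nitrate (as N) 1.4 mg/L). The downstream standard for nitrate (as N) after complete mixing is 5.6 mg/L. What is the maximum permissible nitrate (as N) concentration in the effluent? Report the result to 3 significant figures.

At the limit, (Qr·Cr + Qe·Cₑ)/(Qr + Qe) = 5.6:
Cₑ = (0.2288·5.6 − 0.1920·1.400) / 0.03680 = 27.51 mg/L.

27.5 mg/L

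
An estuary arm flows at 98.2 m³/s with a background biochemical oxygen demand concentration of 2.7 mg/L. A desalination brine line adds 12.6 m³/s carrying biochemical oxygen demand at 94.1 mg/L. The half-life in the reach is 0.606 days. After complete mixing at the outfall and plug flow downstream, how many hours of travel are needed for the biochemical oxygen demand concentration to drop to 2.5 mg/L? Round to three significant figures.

Flow-weighted average: C = (98.20·2.700 + 12.60·94.10) / 110.8 = 1451/110.8 = 13.09 mg/L.
Half-life 0.606 d → k = ln 2 / 0.606 = 1.144 d⁻¹.
13.09·exp(−k·t) = 2.5 → t = ln(13.09/2.5)/k = 125100 s = 34.74 h.

34.7 h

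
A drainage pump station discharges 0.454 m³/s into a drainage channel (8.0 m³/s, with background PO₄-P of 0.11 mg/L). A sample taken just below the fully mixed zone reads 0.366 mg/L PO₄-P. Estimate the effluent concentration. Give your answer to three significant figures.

Mass balance: 8.000·0.1100 + 0.4540·Cₑ = 8.454·0.3660
→ Cₑ = (8.454·0.3660 − 8.000·0.1100) / 0.4540 = 4.877 mg/L.

4.88 mg/L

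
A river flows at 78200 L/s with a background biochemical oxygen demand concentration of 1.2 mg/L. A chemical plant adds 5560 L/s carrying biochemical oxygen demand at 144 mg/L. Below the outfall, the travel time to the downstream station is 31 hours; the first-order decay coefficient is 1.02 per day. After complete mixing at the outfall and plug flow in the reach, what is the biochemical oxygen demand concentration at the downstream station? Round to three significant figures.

Flow-weighted average: C = (78200·1.200 + 5560·144.0) / 83760 = 894500/83760 = 10.68 mg/L.
After decay, C = 10.68 × e^(−kt) = 10.68 × 0.2678 = 2.860 mg/L.

2.86 mg/L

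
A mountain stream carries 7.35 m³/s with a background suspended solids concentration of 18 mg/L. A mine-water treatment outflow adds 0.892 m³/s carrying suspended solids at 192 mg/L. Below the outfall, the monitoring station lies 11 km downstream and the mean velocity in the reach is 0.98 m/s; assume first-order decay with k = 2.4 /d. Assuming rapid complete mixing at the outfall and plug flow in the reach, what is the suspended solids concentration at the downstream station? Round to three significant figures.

27.0 mg/L

Mass balance: C = (7.350·18.00 + 0.8920·192.0) / 8.242 = 303.6/8.242 = 36.83 mg/L.
Travel time t = 11·1000 / 0.98 = 11220 s = 3.118 h.
Applying C = C₀e^(−kt): 36.83 × 0.7321 = 26.97 mg/L.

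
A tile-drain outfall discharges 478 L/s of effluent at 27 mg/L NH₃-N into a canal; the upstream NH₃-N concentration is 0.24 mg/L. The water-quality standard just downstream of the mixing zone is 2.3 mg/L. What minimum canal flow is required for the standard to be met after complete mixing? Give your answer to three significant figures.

5730 L/s

Set C_mix = 2.3: (Q·0.2400 + 478.0·27.00) / (Q + 478.0) = 2.3
→ Q = 478.0·(27.00 − 2.3)/(2.3 − 0.2400) = 5731 L/s.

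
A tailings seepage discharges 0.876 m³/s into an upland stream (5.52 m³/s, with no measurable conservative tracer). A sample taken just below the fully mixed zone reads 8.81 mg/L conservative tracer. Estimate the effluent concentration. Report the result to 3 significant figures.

Mass balance: 5.520·0 + 0.8760·Cₑ = 6.396·8.810
→ Cₑ = (6.396·8.810 − 5.520·0) / 0.8760 = 64.33 mg/L.

64.3 mg/L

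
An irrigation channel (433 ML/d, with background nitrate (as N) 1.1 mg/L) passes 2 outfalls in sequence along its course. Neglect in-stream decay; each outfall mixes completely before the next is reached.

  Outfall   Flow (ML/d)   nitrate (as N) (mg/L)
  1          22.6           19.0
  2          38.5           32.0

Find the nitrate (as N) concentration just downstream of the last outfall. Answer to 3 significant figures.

4.33 mg/L

Outfall 1: combined Q = 455.6 ML/d; C = (433.0·1.100 + 22.60·19.00)/455.6 = 1.988 mg/L.
Outfall 2: combined Q = 494.1 ML/d; C = (455.6·1.988 + 38.50·32.00)/494.1 = 4.326 mg/L.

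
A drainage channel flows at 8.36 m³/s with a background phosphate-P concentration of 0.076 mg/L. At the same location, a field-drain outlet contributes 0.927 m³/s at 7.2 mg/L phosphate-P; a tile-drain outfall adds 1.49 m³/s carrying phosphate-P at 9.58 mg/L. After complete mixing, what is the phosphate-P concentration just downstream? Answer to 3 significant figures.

After mixing, C = (8.360·0.07600 + 0.9270·7.200 + 1.490·9.580) / 10.78 = 21.58/10.78 = 2.003 mg/L.

2.00 mg/L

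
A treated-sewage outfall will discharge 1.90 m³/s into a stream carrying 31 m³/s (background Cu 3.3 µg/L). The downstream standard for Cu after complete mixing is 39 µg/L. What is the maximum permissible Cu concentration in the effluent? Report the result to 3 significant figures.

At the limit, (Qr·Cr + Qe·Cₑ)/(Qr + Qe) = 39:
Cₑ = (32.90·39 − 31.00·3.300) / 1.900 = 621.5 µg/L.

621 µg/L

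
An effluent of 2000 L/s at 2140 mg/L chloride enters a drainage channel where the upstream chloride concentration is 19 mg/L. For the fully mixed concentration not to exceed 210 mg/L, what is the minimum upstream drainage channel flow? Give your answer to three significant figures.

Set C_mix = 210: (Q·19.00 + 2000·2140) / (Q + 2000) = 210
→ Q = 2000·(2140 − 210)/(210 − 19.00) = 20210 L/s.

20200 L/s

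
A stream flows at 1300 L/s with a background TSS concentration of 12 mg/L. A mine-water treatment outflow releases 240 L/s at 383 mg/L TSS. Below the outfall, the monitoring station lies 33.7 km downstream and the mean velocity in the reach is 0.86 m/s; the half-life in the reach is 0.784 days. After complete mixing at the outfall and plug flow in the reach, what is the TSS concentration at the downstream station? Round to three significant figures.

46.8 mg/L

Mixed concentration C = ΣQC/ΣQ = (1300·12.00 + 240.0·383.0) / 1540 = 107500/1540 = 69.82 mg/L.
Travel time t = 33.7·1000 / 0.86 = 39190 s = 10.89 h.
Half-life 0.784 d → k = ln 2 / 0.784 = 0.8841 d⁻¹.
First-order decay: C = 69.82·exp(−k·t) = 69.82·0.6697 = 46.75 mg/L.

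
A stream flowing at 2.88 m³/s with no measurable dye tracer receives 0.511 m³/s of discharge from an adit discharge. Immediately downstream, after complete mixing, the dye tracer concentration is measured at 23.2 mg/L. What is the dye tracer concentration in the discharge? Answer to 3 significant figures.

Mass balance: 2.880·0 + 0.5110·Cₑ = 3.391·23.20
→ Cₑ = (3.391·23.20 − 2.880·0) / 0.5110 = 154.0 mg/L.

154 mg/L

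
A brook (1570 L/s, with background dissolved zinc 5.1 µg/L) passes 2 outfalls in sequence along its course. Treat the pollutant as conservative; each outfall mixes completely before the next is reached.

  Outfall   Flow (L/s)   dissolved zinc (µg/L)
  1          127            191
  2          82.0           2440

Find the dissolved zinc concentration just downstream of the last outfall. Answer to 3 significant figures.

131 µg/L

Below outfall 1: Q → 1697 L/s, C = (1570·5.100 + 127.0·191.0)/1697 = 19.01 µg/L.
Below outfall 2: Q → 1779 L/s, C = (1697·19.01 + 82.00·2440)/1779 = 130.6 µg/L.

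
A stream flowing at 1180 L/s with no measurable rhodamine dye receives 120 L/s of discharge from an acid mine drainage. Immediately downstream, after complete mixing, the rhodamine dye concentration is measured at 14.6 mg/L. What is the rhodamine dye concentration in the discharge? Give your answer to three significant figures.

Mass balance: 1180·0 + 120.0·Cₑ = 1300·14.60
→ Cₑ = (1300·14.60 − 1180·0) / 120.0 = 158.2 mg/L.

158 mg/L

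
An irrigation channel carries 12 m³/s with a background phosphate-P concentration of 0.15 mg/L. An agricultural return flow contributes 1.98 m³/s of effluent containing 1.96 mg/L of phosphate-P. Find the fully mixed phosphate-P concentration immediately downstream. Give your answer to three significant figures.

0.406 mg/L

Mixed concentration C = ΣQC/ΣQ = (12.00·0.1500 + 1.980·1.960) / 13.98 = 5.681/13.98 = 0.4064 mg/L.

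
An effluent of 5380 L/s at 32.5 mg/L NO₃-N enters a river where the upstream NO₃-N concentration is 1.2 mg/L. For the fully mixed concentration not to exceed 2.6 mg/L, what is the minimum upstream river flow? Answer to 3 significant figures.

Set C_mix = 2.6: (Q·1.200 + 5380·32.50) / (Q + 5380) = 2.6
→ Q = 5380·(32.50 − 2.6)/(2.6 − 1.200) = 114900 L/s.

115000 L/s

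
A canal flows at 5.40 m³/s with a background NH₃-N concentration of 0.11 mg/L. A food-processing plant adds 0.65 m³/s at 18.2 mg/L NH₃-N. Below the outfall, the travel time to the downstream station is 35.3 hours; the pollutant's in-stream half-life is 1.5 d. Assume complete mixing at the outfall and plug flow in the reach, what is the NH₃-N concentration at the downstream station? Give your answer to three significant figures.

Mass balance: C = (5.400·0.1100 + 0.6500·18.20) / 6.050 = 12.42/6.050 = 2.054 mg/L.
Half-life 1.5 d → k = ln 2 / 1.5 = 0.4621 d⁻¹.
After decay, C = 2.054 × e^(−kt) = 2.054 × 0.5068 = 1.041 mg/L.

1.04 mg/L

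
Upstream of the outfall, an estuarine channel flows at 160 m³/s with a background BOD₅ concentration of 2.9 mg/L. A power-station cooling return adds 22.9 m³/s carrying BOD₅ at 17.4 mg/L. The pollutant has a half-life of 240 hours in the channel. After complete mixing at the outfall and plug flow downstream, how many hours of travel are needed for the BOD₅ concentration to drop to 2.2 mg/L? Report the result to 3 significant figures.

Flow-weighted average: C = (160.0·2.900 + 22.90·17.40) / 182.9 = 862.5/182.9 = 4.715 mg/L.
Half-life 240 h → k = ln 2 / 240 = 0.002888 h⁻¹ = 0.06931 d⁻¹.
4.715·exp(−k·t) = 2.2 → t = ln(4.715/2.2)/k = 950300 s = 264.0 h.

264 h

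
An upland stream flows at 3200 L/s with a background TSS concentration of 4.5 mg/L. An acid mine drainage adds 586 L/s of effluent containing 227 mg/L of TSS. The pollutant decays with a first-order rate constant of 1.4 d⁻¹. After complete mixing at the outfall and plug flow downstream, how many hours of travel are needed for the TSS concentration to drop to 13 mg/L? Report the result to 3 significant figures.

Mixed concentration C = ΣQC/ΣQ = (3200·4.500 + 586.0·227.0) / 3786 = 147400/3786 = 38.94 mg/L.
38.94·exp(−k·t) = 13 → t = ln(38.94/13)/k = 67700 s = 18.81 h.

18.8 h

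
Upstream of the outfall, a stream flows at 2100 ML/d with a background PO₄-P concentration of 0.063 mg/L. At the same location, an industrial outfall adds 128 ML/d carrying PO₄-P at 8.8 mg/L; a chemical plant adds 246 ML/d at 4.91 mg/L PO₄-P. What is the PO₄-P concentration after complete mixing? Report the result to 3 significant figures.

0.997 mg/L

Mixed concentration C = ΣQC/ΣQ = (2100·0.06300 + 128.0·8.800 + 246.0·4.910) / 2474 = 2467/2474 = 0.9970 mg/L.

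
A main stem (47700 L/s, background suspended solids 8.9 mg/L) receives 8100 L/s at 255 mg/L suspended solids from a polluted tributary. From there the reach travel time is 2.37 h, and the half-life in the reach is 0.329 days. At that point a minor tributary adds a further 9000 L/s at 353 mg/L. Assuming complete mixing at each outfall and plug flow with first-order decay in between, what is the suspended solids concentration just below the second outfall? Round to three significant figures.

Mixed concentration C = ΣQC/ΣQ = (47700·8.900 + 8100·255.0) / 55800 = 2490000/55800 = 44.62 mg/L; combined flow 55800 L/s.
Half-life 0.329 d → k = ln 2 / 0.329 = 2.107 d⁻¹.
After decay, C = 44.62 × e^(−kt) = 44.62 × 0.8122 = 36.24 mg/L.
At the second outfall, C = (55800·36.24 + 9000·353.0) / (55800 + 9000) = 80.24 mg/L.

80.2 mg/L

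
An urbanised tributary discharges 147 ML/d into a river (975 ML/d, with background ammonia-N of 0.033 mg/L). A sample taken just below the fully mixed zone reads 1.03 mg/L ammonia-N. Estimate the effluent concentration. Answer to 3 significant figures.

Mass balance: 975.0·0.03300 + 147.0·Cₑ = 1122·1.030
→ Cₑ = (1122·1.030 − 975.0·0.03300) / 147.0 = 7.643 mg/L.

7.64 mg/L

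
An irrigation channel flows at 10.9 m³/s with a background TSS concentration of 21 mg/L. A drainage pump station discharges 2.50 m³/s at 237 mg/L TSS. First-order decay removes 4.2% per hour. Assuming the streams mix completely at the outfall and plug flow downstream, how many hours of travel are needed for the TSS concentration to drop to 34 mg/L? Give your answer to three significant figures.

13.7 h

Conservation of mass: C = (10.90·21.00 + 2.500·237.0) / 13.40 = 821.4/13.40 = 61.30 mg/L.
4.2%/h lost → k = −ln(1 − 0.042) = 0.04291 h⁻¹.
61.30·exp(−k·t) = 34 → t = ln(61.30/34)/k = 49450 s = 13.74 h.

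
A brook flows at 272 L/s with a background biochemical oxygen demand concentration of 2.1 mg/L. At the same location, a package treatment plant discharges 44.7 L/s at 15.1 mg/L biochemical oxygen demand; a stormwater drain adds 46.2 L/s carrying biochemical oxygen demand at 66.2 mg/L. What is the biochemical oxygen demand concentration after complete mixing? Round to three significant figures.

11.9 mg/L

Conservation of mass: C = (272.0·2.100 + 44.70·15.10 + 46.20·66.20) / 362.9 = 4305/362.9 = 11.86 mg/L.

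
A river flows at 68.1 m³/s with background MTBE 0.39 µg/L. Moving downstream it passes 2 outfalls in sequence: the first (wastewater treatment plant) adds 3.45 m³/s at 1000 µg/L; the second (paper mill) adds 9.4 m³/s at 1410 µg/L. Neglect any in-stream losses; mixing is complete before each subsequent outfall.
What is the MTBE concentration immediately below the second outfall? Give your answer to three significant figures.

207 µg/L

Below outfall 1: Q → 71.55 m³/s, C = (68.10·0.3900 + 3.450·1000)/71.55 = 48.59 µg/L.
Below outfall 2: Q → 80.95 m³/s, C = (71.55·48.59 + 9.400·1410)/80.95 = 206.7 µg/L.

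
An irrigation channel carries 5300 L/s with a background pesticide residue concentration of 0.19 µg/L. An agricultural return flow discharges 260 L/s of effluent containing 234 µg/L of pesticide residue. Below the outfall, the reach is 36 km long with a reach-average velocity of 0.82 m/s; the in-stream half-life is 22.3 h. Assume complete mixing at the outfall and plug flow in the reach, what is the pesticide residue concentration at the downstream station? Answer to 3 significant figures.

Mixed concentration C = ΣQC/ΣQ = (5300·0.1900 + 260.0·234.0) / 5560 = 61850/5560 = 11.12 µg/L.
Travel time t = 36·1000 / 0.82 = 43900 s = 12.20 h.
Half-life 22.3 h → k = ln 2 / 22.3 = 0.03108 h⁻¹ = 0.7460 d⁻¹.
After decay, C = 11.12 × e^(−kt) = 11.12 × 0.6845 = 7.614 µg/L.

7.61 µg/L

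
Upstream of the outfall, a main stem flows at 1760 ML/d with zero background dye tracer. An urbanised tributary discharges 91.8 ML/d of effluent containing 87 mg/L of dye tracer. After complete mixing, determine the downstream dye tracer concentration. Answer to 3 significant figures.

4.31 mg/L

Mass balance: C = (1760·0 + 91.80·87.00) / 1852 = 7987/1852 = 4.313 mg/L.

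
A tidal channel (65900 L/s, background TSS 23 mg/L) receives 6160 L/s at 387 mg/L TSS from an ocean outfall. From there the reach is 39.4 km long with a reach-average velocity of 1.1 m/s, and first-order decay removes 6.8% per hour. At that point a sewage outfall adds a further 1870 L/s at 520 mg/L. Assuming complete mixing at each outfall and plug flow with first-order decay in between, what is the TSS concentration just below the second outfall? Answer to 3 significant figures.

Flow-weighted average: C = (65900·23.00 + 6160·387.0) / 72060 = 3900000/72060 = 54.12 mg/L; combined flow 72060 L/s.
Travel time t = 39.4·1000 / 1.1 = 35820 s = 9.949 h.
6.8%/h lost → k = −ln(1 − 0.068) = 0.07042 h⁻¹.
First-order decay: C = 54.12·exp(−k·t) = 54.12·0.4963 = 26.86 mg/L.
At the second outfall, C = (72060·26.86 + 1870·520.0) / (72060 + 1870) = 39.33 mg/L.

39.3 mg/L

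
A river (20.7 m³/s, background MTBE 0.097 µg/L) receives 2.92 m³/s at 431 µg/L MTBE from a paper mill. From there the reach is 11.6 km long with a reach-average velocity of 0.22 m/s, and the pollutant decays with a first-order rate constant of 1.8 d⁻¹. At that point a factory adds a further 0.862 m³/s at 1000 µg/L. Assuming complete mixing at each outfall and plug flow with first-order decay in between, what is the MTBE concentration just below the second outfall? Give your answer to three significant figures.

52.4 µg/L

Mass balance: C = (20.70·0.09700 + 2.920·431.0) / 23.62 = 1261/23.62 = 53.37 µg/L; combined flow 23.62 m³/s.
Travel time t = 11.6·1000 / 0.22 = 52730 s = 14.65 h.
After decay, C = 53.37 × e^(−kt) = 53.37 × 0.3334 = 17.79 µg/L.
Second outfall: C = (23.62·17.79 + 0.8620·1000)/24.48 = 52.37 µg/L.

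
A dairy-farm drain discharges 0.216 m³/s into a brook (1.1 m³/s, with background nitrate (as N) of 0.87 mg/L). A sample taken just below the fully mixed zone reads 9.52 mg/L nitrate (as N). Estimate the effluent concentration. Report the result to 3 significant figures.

53.6 mg/L

Mass balance: 1.100·0.8700 + 0.2160·Cₑ = 1.316·9.520
→ Cₑ = (1.316·9.520 − 1.100·0.8700) / 0.2160 = 53.57 mg/L.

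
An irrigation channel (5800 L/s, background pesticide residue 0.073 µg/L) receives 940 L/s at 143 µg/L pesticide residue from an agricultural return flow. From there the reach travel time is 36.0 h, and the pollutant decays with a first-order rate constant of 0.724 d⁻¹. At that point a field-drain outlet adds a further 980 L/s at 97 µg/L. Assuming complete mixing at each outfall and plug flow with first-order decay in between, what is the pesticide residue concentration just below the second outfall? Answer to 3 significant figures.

18.2 µg/L

Conservation of mass: C = (5800·0.07300 + 940.0·143.0) / 6740 = 134800/6740 = 20.01 µg/L; combined flow 6740 L/s.
Decay over the reach: 20.01·exp(−kt) = 20.01·0.3376 = 6.753 µg/L.
Second outfall: C = (6740·6.753 + 980.0·97.00)/7720 = 18.21 µg/L.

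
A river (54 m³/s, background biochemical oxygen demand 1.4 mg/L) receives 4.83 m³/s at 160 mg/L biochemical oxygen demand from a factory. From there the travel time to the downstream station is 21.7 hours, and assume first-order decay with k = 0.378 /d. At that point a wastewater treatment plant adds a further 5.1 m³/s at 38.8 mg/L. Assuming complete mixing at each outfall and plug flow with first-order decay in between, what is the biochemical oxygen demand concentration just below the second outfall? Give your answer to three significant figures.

12.5 mg/L

Mixed concentration C = ΣQC/ΣQ = (54.00·1.400 + 4.830·160.0) / 58.83 = 848.4/58.83 = 14.42 mg/L; combined flow 58.83 m³/s.
First-order decay: C = 14.42·exp(−k·t) = 14.42·0.7105 = 10.25 mg/L.
At the second outfall, C = (58.83·10.25 + 5.100·38.80) / (58.83 + 5.100) = 12.52 mg/L.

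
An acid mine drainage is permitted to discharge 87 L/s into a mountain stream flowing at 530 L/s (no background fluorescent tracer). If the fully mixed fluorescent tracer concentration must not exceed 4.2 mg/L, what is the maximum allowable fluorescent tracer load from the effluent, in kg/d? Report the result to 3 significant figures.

224 kg/d

Mass balance at the limit: 530.0·0 + 87.00·Cₑ = 617.0·4.2 → Cₑ = 29.79 mg/L.
87.00 L/s = 0.08700 m³/s. Load = 0.08700 m³/s × 29.79 g/m³ × 86 400 s/d = 223.9 kg/d.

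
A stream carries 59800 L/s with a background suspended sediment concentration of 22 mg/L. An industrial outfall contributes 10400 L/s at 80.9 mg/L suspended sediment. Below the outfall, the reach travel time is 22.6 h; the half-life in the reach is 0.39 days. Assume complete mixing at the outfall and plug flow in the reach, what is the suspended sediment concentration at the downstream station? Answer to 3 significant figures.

5.76 mg/L

Flow-weighted average: C = (59800·22.00 + 10400·80.90) / 70200 = 2157000/70200 = 30.73 mg/L.
Half-life 0.39 d → k = ln 2 / 0.39 = 1.777 d⁻¹.
Applying C = C₀e^(−kt): 30.73 × 0.1876 = 5.763 mg/L.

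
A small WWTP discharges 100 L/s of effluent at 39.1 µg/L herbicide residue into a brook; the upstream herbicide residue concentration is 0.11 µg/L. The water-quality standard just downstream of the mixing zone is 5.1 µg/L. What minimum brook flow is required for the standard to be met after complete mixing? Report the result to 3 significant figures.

681 L/s

Set C_mix = 5.1: (Q·0.1100 + 100.0·39.10) / (Q + 100.0) = 5.1
→ Q = 100.0·(39.10 − 5.1)/(5.1 − 0.1100) = 681.4 L/s.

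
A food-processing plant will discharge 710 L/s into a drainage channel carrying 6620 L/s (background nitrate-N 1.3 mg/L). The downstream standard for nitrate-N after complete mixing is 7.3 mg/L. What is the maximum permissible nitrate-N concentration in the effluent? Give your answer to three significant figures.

63.2 mg/L

At the limit, (Qr·Cr + Qe·Cₑ)/(Qr + Qe) = 7.3:
Cₑ = (7330·7.3 − 6620·1.300) / 710.0 = 63.24 mg/L.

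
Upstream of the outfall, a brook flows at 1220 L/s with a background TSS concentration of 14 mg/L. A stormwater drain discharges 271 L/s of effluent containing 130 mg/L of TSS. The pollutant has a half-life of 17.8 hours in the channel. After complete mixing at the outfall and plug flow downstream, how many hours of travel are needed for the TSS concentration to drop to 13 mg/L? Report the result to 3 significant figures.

25.5 h

Mixed concentration C = ΣQC/ΣQ = (1220·14.00 + 271.0·130.0) / 1491 = 52310/1491 = 35.08 mg/L.
Half-life 17.8 h → k = ln 2 / 17.8 = 0.03894 h⁻¹ = 0.9346 d⁻¹.
35.08·exp(−k·t) = 13 → t = ln(35.08/13)/k = 91780 s = 25.49 h.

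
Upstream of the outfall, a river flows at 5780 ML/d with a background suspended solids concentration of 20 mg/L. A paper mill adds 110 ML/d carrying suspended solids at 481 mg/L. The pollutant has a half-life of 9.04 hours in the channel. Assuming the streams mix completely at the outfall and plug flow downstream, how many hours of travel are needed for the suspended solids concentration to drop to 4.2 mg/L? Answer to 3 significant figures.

Flow-weighted average: C = (5780·20.00 + 110.0·481.0) / 5890 = 168500/5890 = 28.61 mg/L.
Half-life 9.04 h → k = ln 2 / 9.04 = 0.07668 h⁻¹ = 1.840 d⁻¹.
28.61·exp(−k·t) = 4.2 → t = ln(28.61/4.2)/k = 90080 s = 25.02 h.

25.0 h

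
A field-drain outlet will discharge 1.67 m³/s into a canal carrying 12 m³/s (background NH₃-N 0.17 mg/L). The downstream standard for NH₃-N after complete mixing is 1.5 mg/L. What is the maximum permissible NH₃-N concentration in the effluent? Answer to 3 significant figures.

At the limit, (Qr·Cr + Qe·Cₑ)/(Qr + Qe) = 1.5:
Cₑ = (13.67·1.5 − 12.00·0.1700) / 1.670 = 11.06 mg/L.

11.1 mg/L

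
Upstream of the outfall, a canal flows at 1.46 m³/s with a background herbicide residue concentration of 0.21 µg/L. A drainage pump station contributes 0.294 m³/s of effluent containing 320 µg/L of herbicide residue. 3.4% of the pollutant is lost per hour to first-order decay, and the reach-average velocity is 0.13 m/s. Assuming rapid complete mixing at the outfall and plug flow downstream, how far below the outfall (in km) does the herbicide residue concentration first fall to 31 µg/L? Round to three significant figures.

Mass balance: C = (1.460·0.2100 + 0.2940·320.0) / 1.754 = 94.39/1.754 = 53.81 µg/L.
3.4%/h lost → k = −ln(1 − 0.034) = 0.03459 h⁻¹.
Set 53.81·exp(−k·t) = 31 → t = ln(53.81/31)/k = 57400 s = 15.94 h.
Distance = v·t = 0.13·57400 = 7462 m = 7.462 km.

7.46 km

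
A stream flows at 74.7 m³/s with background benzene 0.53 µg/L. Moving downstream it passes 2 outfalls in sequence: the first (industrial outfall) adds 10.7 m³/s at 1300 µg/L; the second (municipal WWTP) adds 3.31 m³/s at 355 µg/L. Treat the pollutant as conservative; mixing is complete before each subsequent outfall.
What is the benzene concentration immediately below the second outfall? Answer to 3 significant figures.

170 µg/L

Outfall 1: combined Q = 85.40 m³/s; C = (74.70·0.5300 + 10.70·1300)/85.40 = 163.3 µg/L.
Outfall 2: combined Q = 88.71 m³/s; C = (85.40·163.3 + 3.310·355.0)/88.71 = 170.5 µg/L.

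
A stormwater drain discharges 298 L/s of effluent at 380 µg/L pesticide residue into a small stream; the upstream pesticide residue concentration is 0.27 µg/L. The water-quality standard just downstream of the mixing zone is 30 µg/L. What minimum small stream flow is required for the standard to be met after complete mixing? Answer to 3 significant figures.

3510 L/s

Set C_mix = 30: (Q·0.2700 + 298.0·380.0) / (Q + 298.0) = 30
→ Q = 298.0·(380.0 − 30)/(30 − 0.2700) = 3508 L/s.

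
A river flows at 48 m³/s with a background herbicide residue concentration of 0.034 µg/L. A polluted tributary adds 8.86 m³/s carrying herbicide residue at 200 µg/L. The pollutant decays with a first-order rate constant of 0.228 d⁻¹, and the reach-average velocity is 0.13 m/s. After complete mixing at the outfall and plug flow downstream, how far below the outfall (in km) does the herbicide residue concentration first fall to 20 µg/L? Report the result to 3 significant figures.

21.9 km

Conservation of mass: C = (48.00·0.03400 + 8.860·200.0) / 56.86 = 1774/56.86 = 31.19 µg/L.
Set 31.19·exp(−k·t) = 20 → t = ln(31.19/20)/k = 168400 s = 46.79 h.
Distance = v·t = 0.13·168400 = 21900 m = 21.90 km.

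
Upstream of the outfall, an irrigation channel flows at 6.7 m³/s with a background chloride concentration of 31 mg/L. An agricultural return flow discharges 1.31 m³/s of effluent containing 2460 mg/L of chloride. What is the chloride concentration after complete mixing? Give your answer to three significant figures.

428 mg/L

Mixed concentration C = ΣQC/ΣQ = (6.700·31.00 + 1.310·2460) / 8.010 = 3430/8.010 = 428.3 mg/L.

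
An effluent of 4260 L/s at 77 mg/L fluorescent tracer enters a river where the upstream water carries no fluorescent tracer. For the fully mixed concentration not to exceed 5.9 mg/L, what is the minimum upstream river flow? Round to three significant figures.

51300 L/s

Set C_mix = 5.9: (Q·0 + 4260·77.00) / (Q + 4260) = 5.9
→ Q = 4260·(77.00 − 5.9)/(5.9 − 0) = 51340 L/s.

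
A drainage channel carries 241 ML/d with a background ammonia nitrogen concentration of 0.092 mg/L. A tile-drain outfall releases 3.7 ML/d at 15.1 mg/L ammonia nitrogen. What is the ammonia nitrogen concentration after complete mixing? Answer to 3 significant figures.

Mixed concentration C = ΣQC/ΣQ = (241.0·0.09200 + 3.700·15.10) / 244.7 = 78.04/244.7 = 0.3189 mg/L.

0.319 mg/L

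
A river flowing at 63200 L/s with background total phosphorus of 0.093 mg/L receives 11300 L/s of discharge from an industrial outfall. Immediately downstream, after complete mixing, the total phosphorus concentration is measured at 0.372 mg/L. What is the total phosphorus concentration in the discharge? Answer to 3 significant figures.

Mass balance: 63200·0.09300 + 11300·Cₑ = 74500·0.3720
→ Cₑ = (74500·0.3720 − 63200·0.09300) / 11300 = 1.932 mg/L.

1.93 mg/L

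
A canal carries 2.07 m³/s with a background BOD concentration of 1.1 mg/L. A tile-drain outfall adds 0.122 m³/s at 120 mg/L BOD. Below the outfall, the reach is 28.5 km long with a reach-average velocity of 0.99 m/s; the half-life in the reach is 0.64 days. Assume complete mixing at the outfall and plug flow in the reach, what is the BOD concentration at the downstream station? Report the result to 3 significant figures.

Flow-weighted average: C = (2.070·1.100 + 0.1220·120.0) / 2.192 = 16.92/2.192 = 7.718 mg/L.
Travel time t = 28.5·1000 / 0.99 = 28790 s = 7.997 h.
Half-life 0.64 d → k = ln 2 / 0.64 = 1.083 d⁻¹.
After decay, C = 7.718 × e^(−kt) = 7.718 × 0.6971 = 5.380 mg/L.

5.38 mg/L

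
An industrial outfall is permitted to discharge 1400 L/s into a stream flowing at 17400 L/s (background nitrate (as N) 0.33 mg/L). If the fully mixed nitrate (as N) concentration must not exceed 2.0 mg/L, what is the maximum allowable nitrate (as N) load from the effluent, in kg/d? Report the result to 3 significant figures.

2750 kg/d

Mass balance at the limit: 17400·0.3300 + 1400·Cₑ = 18800·2.0 → Cₑ = 22.76 mg/L.
1400 L/s = 1.400 m³/s. Load = 1.400 m³/s × 22.76 g/m³ × 86 400 s/d = 2753 kg/d.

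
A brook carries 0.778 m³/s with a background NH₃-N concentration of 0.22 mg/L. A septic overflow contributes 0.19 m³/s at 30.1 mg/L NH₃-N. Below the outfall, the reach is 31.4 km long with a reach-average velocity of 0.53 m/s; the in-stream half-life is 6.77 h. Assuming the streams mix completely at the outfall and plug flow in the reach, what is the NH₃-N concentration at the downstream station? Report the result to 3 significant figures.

1.13 mg/L

Mixed concentration C = ΣQC/ΣQ = (0.7780·0.2200 + 0.1900·30.10) / 0.9680 = 5.890/0.9680 = 6.085 mg/L.
Travel time t = 31.4·1000 / 0.53 = 59250 s = 16.46 h.
Half-life 6.77 h → k = ln 2 / 6.77 = 0.1024 h⁻¹ = 2.457 d⁻¹.
Applying C = C₀e^(−kt): 6.085 × 0.1855 = 1.128 mg/L.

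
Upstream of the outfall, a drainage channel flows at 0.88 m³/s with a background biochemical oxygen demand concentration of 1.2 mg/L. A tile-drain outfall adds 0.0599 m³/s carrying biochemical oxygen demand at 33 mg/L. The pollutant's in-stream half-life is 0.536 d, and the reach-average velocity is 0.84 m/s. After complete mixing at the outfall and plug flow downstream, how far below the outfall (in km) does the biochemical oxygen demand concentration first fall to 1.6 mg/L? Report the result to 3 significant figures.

After mixing, C = (0.8800·1.200 + 0.05990·33.00) / 0.9399 = 3.033/0.9399 = 3.227 mg/L.
Half-life 0.536 d → k = ln 2 / 0.536 = 1.293 d⁻¹.
Set 3.227·exp(−k·t) = 1.6 → t = ln(3.227/1.6)/k = 46860 s = 13.02 h.
Distance = v·t = 0.84·46860 = 39370 m = 39.37 km.

39.4 km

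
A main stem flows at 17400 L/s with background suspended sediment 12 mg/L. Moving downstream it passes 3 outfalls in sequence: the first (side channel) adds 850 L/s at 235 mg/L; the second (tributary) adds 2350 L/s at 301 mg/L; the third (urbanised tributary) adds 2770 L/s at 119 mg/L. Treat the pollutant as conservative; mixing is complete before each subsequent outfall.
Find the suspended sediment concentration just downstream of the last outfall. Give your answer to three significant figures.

Outfall 1: combined Q = 18250 L/s; C = (17400·12.00 + 850.0·235.0)/18250 = 22.39 mg/L.
Outfall 2: combined Q = 20600 L/s; C = (18250·22.39 + 2350·301.0)/20600 = 54.17 mg/L.
Outfall 3: combined Q = 23370 L/s; C = (20600·54.17 + 2770·119.0)/23370 = 61.85 mg/L.

61.9 mg/L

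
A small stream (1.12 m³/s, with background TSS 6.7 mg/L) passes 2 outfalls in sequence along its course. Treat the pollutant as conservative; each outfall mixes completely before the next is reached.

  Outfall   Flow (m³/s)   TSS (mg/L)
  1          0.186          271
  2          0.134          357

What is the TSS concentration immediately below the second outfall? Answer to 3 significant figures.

73.4 mg/L

Outfall 1: combined Q = 1.306 m³/s; C = (1.120·6.700 + 0.1860·271.0)/1.306 = 44.34 mg/L.
Outfall 2: combined Q = 1.440 m³/s; C = (1.306·44.34 + 0.1340·357.0)/1.440 = 73.44 mg/L.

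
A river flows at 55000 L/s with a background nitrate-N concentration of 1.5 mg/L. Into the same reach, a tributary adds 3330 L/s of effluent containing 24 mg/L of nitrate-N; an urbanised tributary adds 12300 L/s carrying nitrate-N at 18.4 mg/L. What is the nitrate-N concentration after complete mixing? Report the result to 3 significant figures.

Flow-weighted average: C = (55000·1.500 + 3330·24.00 + 12300·18.40) / 70630 = 388700/70630 = 5.504 mg/L.

5.50 mg/L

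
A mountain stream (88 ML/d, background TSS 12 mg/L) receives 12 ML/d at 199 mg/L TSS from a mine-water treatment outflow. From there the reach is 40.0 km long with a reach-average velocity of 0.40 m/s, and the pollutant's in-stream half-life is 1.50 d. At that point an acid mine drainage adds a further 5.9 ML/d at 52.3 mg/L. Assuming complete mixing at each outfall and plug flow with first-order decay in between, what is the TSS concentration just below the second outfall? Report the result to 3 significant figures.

22.0 mg/L

Flow-weighted average: C = (88.00·12.00 + 12.00·199.0) / 100.0 = 3444/100.0 = 34.44 mg/L; combined flow 100.0 ML/d.
Travel time t = 40.0·1000 / 0.40 = 100000 s = 27.78 h.
Half-life 1.50 d → k = ln 2 / 1.50 = 0.4621 d⁻¹.
Applying C = C₀e^(−kt): 34.44 × 0.5858 = 20.17 mg/L.
Second outfall: C = (100.0·20.17 + 5.900·52.30)/105.9 = 21.96 mg/L.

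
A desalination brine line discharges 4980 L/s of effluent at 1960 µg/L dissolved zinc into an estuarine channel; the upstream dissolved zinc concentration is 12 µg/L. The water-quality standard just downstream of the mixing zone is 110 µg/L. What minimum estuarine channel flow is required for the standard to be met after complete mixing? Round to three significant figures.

94000 L/s

Set C_mix = 110: (Q·12.00 + 4980·1960) / (Q + 4980) = 110
→ Q = 4980·(1960 − 110)/(110 − 12.00) = 94010 L/s.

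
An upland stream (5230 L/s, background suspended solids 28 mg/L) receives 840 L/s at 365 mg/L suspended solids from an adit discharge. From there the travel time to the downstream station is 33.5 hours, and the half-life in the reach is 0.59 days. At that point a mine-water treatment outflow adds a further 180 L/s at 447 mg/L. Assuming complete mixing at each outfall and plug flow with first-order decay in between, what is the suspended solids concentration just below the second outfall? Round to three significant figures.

26.9 mg/L

Mixed concentration C = ΣQC/ΣQ = (5230·28.00 + 840.0·365.0) / 6070 = 453000/6070 = 74.64 mg/L; combined flow 6070 L/s.
Half-life 0.59 d → k = ln 2 / 0.59 = 1.175 d⁻¹.
Decay over the reach: 74.64·exp(−kt) = 74.64·0.1940 = 14.48 mg/L.
Second outfall: C = (6070·14.48 + 180.0·447.0)/6250 = 26.94 mg/L.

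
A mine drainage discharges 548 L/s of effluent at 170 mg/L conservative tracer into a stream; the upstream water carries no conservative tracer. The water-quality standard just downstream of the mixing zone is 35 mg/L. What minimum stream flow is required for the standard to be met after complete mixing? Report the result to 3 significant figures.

2110 L/s

Set C_mix = 35: (Q·0 + 548.0·170.0) / (Q + 548.0) = 35
→ Q = 548.0·(170.0 − 35)/(35 − 0) = 2114 L/s.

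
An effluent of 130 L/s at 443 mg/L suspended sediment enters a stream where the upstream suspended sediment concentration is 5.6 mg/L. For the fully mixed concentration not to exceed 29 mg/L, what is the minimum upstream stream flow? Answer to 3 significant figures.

2300 L/s

Set C_mix = 29: (Q·5.600 + 130.0·443.0) / (Q + 130.0) = 29
→ Q = 130.0·(443.0 − 29)/(29 − 5.600) = 2300 L/s.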